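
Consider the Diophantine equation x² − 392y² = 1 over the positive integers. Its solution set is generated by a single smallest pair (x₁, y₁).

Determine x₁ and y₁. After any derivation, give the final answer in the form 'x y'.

99 5

d=392: √d = [19; 1,3,1,38] (ℓ=4, even), read p_3/q_3
k=0  a_k=19  p_k/q_k = 19/1
k=1  a_k=1  p_k/q_k = 20/1
k=2  a_k=3  p_k/q_k = 79/4
k=3  a_k=1  p_k/q_k = 99/5
(x₁, y₁) = (99, 5);  99² − 392·5² = 1 ✓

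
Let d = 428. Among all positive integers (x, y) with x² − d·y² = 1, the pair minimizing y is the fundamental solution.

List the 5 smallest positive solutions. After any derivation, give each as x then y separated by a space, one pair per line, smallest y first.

[20; 1,2,4,1,5,10,5,1,4,2,1,40] for √428; ℓ=12 ⇒ convergent index 11
a_0=20:  p_0=20·1+0=20,  q_0=20·0+1=1
…
a_2=2:  p_2=2·21+20=62,  q_2=2·1+1=3
a_3=4:  p_3=4·62+21=269,  q_3=4·3+1=13
a_4=1:  p_4=1·269+62=331,  q_4=1·13+3=16
a_5=5:  p_5=5·331+269=1924,  q_5=5·16+13=93
a_6=10:  p_6=10·1924+331=19571,  q_6=10·93+16=946
…
a_10=2:  p_10=2·577179+119350=1273708,  q_10=2·27899+5769=61567
a_11=1:  p_11=1·1273708+577179=1850887,  q_11=1·61567+27899=89466
fundamental: x₁=1850887, y₁=89466  (since 3425782686769 − 428·8004165156 = 1)
n=2: (1850887,89466)∘(1850887,89466) = (1850887·1850887+428·89466·89466, 1850887·89466+89466·1850887) = (6851565373537,331182912684)
n=3: (6851565373537,331182912684)∘(1850887,89466) = (1850887·6851565373537+428·89466·331182912684, 1850887·331182912684+89466·6851565373537) = (25362946559057703751,1225964295417811950)
n=4: (25362946559057703751,1225964295417811950)∘(1850887,89466) = (1850887·25362946559057703751+428·89466·1225964295417811950, 1850887·1225964295417811950+89466·25362946559057703751) = (93887896135702420679780737,4538242753705644230486616)
n=5: (93887896135702420679780737,4538242753705644230486616)∘(1850887,89466) = (1850887·93887896135702420679780737+428·89466·4538242753705644230486616, 1850887·4538242753705644230486616+89466·93887896135702420679780737) = (347551772829818329662915600223687,16799549031354731501369944644834)

1850887 89466
6851565373537 331182912684
25362946559057703751 1225964295417811950
93887896135702420679780737 4538242753705644230486616
347551772829818329662915600223687 16799549031354731501369944644834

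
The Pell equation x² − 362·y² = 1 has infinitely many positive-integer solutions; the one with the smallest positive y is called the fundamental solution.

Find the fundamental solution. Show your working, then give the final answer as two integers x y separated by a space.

723 38

√362 = [19; 38, …], period ℓ=1 (odd) → k=1
k=0  a_k=19  p_k/q_k = 19/1
k=1  a_k=38  p_k/q_k = 723/38
→ (723, 38).  Check: 723²=522729, 362·38²=522728, difference 1.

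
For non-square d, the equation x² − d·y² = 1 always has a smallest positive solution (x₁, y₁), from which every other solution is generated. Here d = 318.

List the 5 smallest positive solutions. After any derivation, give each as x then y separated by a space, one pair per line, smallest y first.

107 6
22897 1284
4899851 274770
1048545217 58799496
224383776587 12582817374

d=318: √d = [17; 1,4,1,34] (ℓ=4, even), read p_3/q_3
step 0: (17, 1)  from 17·(1,0) + (0,1)
step 1: (18, 1)  from 1·(17,1) + (1,0)
step 2: (89, 5)  from 4·(18,1) + (17,1)
step 3: (107, 6)  from 1·(89,5) + (18,1)
→ (107, 6).  Check: 107²=11449, 318·6²=11448, difference 1.
(x_2, y_2) = (107·107 + 318·6·6, 107·6 + 6·107) = (22897, 1284)
(x_3, y_3) = (107·22897 + 318·6·1284, 107·1284 + 6·22897) = (4899851, 274770)
(x_4, y_4) = (107·4899851 + 318·6·274770, 107·274770 + 6·4899851) = (1048545217, 58799496)
(x_5, y_5) = (107·1048545217 + 318·6·58799496, 107·58799496 + 6·1048545217) = (224383776587, 12582817374)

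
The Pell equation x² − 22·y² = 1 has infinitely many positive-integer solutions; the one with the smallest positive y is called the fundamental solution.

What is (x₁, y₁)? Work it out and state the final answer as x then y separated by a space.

√22 = [4; 1,2,4,2,1,8, …], period ℓ=6 (even) → k=5
a_0=4:  p_0=4·1+0=4,  q_0=4·0+1=1
a_1=1:  p_1=1·4+1=5,  q_1=1·1+0=1
a_2=2:  p_2=2·5+4=14,  q_2=2·1+1=3
…
a_4=2:  p_4=2·61+14=136,  q_4=2·13+3=29
a_5=1:  p_5=1·136+61=197,  q_5=1·29+13=42
→ (197, 42).  Check: 197²=38809, 22·42²=38808, difference 1.

197 42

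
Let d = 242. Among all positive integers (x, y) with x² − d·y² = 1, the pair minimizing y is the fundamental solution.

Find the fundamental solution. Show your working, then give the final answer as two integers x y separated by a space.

[15; 1,1,3,1,14,1,3,1,1,30] for √242; ℓ=10 ⇒ convergent index 9
a_0=15:  p_0=15·1+0=15,  q_0=15·0+1=1
…
a_2=1:  p_2=1·16+15=31,  q_2=1·1+1=2
a_3=3:  p_3=3·31+16=109,  q_3=3·2+1=7
…
a_5=14:  p_5=14·140+109=2069,  q_5=14·9+7=133
…
a_8=1:  p_8=1·8696+2209=10905,  q_8=1·559+142=701
a_9=1:  p_9=1·10905+8696=19601,  q_9=1·701+559=1260
fundamental: x₁=19601, y₁=1260  (since 384199201 − 242·1587600 = 1)

19601 1260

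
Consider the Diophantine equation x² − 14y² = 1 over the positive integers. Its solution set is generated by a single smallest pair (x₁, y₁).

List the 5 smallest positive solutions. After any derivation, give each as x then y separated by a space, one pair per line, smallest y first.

15 4
449 120
13455 3596
403201 107760
12082575 3229204

[3; 1,2,1,6] for √14; ℓ=4 ⇒ convergent index 3
a_0=3:  p_0=3·1+0=3,  q_0=3·0+1=1
…
a_2=2:  p_2=2·4+3=11,  q_2=2·1+1=3
a_3=1:  p_3=1·11+4=15,  q_3=1·3+1=4
(x₁, y₁) = (15, 4);  15² − 14·4² = 1 ✓
k=2:  x_2 = 15·15+14·4·4 = 449,  y_2 = 15·4+4·15 = 120
k=3:  x_3 = 15·449+14·4·120 = 13455,  y_3 = 15·120+4·449 = 3596
k=4:  x_4 = 15·13455+14·4·3596 = 403201,  y_4 = 15·3596+4·13455 = 107760
k=5:  x_5 = 15·403201+14·4·107760 = 12082575,  y_5 = 15·107760+4·403201 = 3229204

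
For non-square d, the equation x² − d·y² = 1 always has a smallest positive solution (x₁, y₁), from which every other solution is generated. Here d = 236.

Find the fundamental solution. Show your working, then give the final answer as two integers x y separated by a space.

[15; 2,1,3,5,1,6,1,5,3,1,2,30] for √236; ℓ=12 ⇒ convergent index 11
k=0  a_k=15  p_k/q_k = 15/1
…
k=3  a_k=3  p_k/q_k = 169/11
k=4  a_k=5  p_k/q_k = 891/58
…
k=6  a_k=6  p_k/q_k = 7251/472
k=7  a_k=1  p_k/q_k = 8311/541
…
k=9  a_k=3  p_k/q_k = 154729/10072
k=10  a_k=1  p_k/q_k = 203535/13249
k=11  a_k=2  p_k/q_k = 561799/36570
fundamental: x₁=561799, y₁=36570  (since 315618116401 − 236·1337364900 = 1)

561799 36570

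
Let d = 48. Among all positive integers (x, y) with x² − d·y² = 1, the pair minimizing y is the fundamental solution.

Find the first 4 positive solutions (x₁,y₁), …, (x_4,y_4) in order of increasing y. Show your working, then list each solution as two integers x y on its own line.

7 1
97 14
1351 195
18817 2716

√48 → a₀=6, period (1,12); ℓ=2 even so k=1
k=0  a_k=6  p_k/q_k = 6/1
k=1  a_k=1  p_k/q_k = 7/1
(x₁, y₁) = (7, 1);  7² − 48·1² = 1 ✓
k=2:  x_2 = 7·7+48·1·1 = 97,  y_2 = 7·1+1·7 = 14
k=3:  x_3 = 7·97+48·1·14 = 1351,  y_3 = 7·14+1·97 = 195
k=4:  x_4 = 7·1351+48·1·195 = 18817,  y_4 = 7·195+1·1351 = 2716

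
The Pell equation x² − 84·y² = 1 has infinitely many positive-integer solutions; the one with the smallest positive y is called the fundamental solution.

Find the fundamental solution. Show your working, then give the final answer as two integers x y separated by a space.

55 6

√84 = [9; 6,18, …], period ℓ=2 (even) → k=1
i=0: a=9 ⇒ p=9, q=1
i=1: a=6 ⇒ p=55, q=6
(x₁, y₁) = (55, 6);  55² − 84·6² = 1 ✓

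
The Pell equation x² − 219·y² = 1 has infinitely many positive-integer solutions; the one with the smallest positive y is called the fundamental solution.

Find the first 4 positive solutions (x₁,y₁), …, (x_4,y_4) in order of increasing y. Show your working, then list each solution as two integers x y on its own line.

[14; 1,3,1,28] for √219; ℓ=4 ⇒ convergent index 3
i=0: a=14 ⇒ p=14, q=1
i=1: a=1 ⇒ p=15, q=1
i=2: a=3 ⇒ p=59, q=4
i=3: a=1 ⇒ p=74, q=5
→ (74, 5).  Check: 74²=5476, 219·5²=5475, difference 1.
n=2: (74,5)∘(74,5) = (74·74+219·5·5, 74·5+5·74) = (10951,740)
n=3: (10951,740)∘(74,5) = (74·10951+219·5·740, 74·740+5·10951) = (1620674,109515)
n=4: (1620674,109515)∘(74,5) = (74·1620674+219·5·109515, 74·109515+5·1620674) = (239848801,16207480)

74 5
10951 740
1620674 109515
239848801 16207480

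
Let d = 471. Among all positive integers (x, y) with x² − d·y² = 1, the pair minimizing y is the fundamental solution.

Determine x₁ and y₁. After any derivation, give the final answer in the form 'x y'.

7838695 361188

√471 = [21; 1,2,2,1,3,…,2,1,42, …], period ℓ=14 (even) → k=13
step 0: (21, 1)  from 21·(1,0) + (0,1)
step 1: (22, 1)  from 1·(21,1) + (1,0)
step 2: (65, 3)  from 2·(22,1) + (21,1)
…
step 5: (803, 37)  from 3·(217,10) + (152,7)
step 6: (3429, 158)  from 4·(803,37) + (217,10)
…
step 8: (198665, 9154)  from 4·(48809,2249) + (3429,158)
step 9: (644804, 29711)  from 3·(198665,9154) + (48809,2249)
step 10: (843469, 38865)  from 1·(644804,29711) + (198665,9154)
step 11: (2331742, 107441)  from 2·(843469,38865) + (644804,29711)
step 12: (5506953, 253747)  from 2·(2331742,107441) + (843469,38865)
step 13: (7838695, 361188)  from 1·(5506953,253747) + (2331742,107441)
(x₁, y₁) = (7838695, 361188);  7838695² − 471·361188² = 1 ✓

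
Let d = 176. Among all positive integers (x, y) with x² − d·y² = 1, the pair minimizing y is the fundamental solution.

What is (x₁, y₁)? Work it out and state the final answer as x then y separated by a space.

199 15

[13; 3,1,3,26] for √176; ℓ=4 ⇒ convergent index 3
a_0=13:  p_0=13·1+0=13,  q_0=13·0+1=1
a_1=3:  p_1=3·13+1=40,  q_1=3·1+0=3
a_2=1:  p_2=1·40+13=53,  q_2=1·3+1=4
a_3=3:  p_3=3·53+40=199,  q_3=3·4+3=15
(x₁, y₁) = (199, 15);  199² − 176·15² = 1 ✓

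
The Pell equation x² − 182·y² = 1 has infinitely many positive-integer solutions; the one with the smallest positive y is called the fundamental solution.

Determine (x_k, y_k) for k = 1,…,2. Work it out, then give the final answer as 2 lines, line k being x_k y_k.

27 2
1457 108

[13; 2,26] for √182; ℓ=2 ⇒ convergent index 1
a_0=13:  p_0=13·1+0=13,  q_0=13·0+1=1
a_1=2:  p_1=2·13+1=27,  q_1=2·1+0=2
→ (27, 2).  Check: 27²=729, 182·2²=728, difference 1.
k=2:  x_2 = 27·27+182·2·2 = 1457,  y_2 = 27·2+2·27 = 108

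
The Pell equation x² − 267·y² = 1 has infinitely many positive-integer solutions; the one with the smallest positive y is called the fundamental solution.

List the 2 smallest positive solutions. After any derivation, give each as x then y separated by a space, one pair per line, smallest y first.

[16; 2,1,15,1,2,32] for √267; ℓ=6 ⇒ convergent index 5
k=0  a_k=16  p_k/q_k = 16/1
k=1  a_k=2  p_k/q_k = 33/2
…
k=4  a_k=1  p_k/q_k = 817/50
k=5  a_k=2  p_k/q_k = 2402/147
→ (2402, 147).  Check: 2402²=5769604, 267·147²=5769603, difference 1.
(x_2, y_2) = (2402·2402 + 267·147·147, 2402·147 + 147·2402) = (11539207, 706188)

2402 147
11539207 706188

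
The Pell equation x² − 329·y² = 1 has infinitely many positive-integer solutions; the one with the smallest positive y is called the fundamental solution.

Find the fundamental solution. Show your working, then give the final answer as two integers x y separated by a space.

2376415 131016

√329 = [18; 7,4,2,1,1,4,1,1,2,4,7,36, …], period ℓ=12 (even) → k=11
k=0  a_k=18  p_k/q_k = 18/1
k=1  a_k=7  p_k/q_k = 127/7
k=2  a_k=4  p_k/q_k = 526/29
k=3  a_k=2  p_k/q_k = 1179/65
k=4  a_k=1  p_k/q_k = 1705/94
…
k=6  a_k=4  p_k/q_k = 13241/730
k=7  a_k=1  p_k/q_k = 16125/889
k=8  a_k=1  p_k/q_k = 29366/1619
k=9  a_k=2  p_k/q_k = 74857/4127
k=10  a_k=4  p_k/q_k = 328794/18127
k=11  a_k=7  p_k/q_k = 2376415/131016
(x₁, y₁) = (2376415, 131016);  2376415² − 329·131016² = 1 ✓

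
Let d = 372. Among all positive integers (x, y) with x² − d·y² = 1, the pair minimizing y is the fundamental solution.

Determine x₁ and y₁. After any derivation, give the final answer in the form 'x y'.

[19; 3,2,12,2,3,38] for √372; ℓ=6 ⇒ convergent index 5
i=0: a=19 ⇒ p=19, q=1
i=1: a=3 ⇒ p=58, q=3
i=2: a=2 ⇒ p=135, q=7
i=3: a=12 ⇒ p=1678, q=87
i=4: a=2 ⇒ p=3491, q=181
i=5: a=3 ⇒ p=12151, q=630
→ (12151, 630).  Check: 12151²=147646801, 372·630²=147646800, difference 1.

12151 630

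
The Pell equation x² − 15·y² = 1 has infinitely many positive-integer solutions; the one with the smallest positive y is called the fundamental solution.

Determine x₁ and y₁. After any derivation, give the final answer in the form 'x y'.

[3; 1,6] for √15; ℓ=2 ⇒ convergent index 1
i=0: a=3 ⇒ p=3, q=1
i=1: a=1 ⇒ p=4, q=1
fundamental: x₁=4, y₁=1  (since 16 − 15·1 = 1)

4 1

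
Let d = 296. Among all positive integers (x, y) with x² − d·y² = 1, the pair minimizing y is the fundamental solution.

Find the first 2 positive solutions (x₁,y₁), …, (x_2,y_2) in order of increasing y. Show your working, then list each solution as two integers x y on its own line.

√296 = [17; 4,1,7,1,4,34, …], period ℓ=6 (even) → k=5
k=0  a_k=17  p_k/q_k = 17/1
k=1  a_k=4  p_k/q_k = 69/4
k=2  a_k=1  p_k/q_k = 86/5
k=3  a_k=7  p_k/q_k = 671/39
k=4  a_k=1  p_k/q_k = 757/44
k=5  a_k=4  p_k/q_k = 3699/215
fundamental: x₁=3699, y₁=215  (since 13682601 − 296·46225 = 1)
k=2:  x_2 = 3699·3699+296·215·215 = 27365201,  y_2 = 3699·215+215·3699 = 1590570

3699 215
27365201 1590570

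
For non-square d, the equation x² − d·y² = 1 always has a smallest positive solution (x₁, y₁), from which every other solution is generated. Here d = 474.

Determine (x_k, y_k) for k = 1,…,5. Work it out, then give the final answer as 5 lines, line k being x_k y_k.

√474 → a₀=21, period (1,3,2,1,1,…,3,1,42); ℓ=14 even so k=13
i=0: a=21 ⇒ p=21, q=1
…
i=4: a=1 ⇒ p=283, q=13
…
i=7: a=6 ⇒ p=5051, q=232
…
i=9: a=1 ⇒ p=10864, q=499
i=10: a=1 ⇒ p=16677, q=766
i=11: a=2 ⇒ p=44218, q=2031
i=12: a=3 ⇒ p=149331, q=6859
i=13: a=1 ⇒ p=193549, q=8890
fundamental: x₁=193549, y₁=8890  (since 37461215401 − 474·79032100 = 1)
k=2:  x_2 = 193549·193549+474·8890·8890 = 74922430801,  y_2 = 193549·8890+8890·193549 = 3441301220
k=3:  x_3 = 193549·74922430801+474·8890·3441301220 = 29002323118011949,  y_3 = 193549·3441301220+8890·74922430801 = 1332120819650670
k=4:  x_4 = 193549·29002323118011949+474·8890·1332120819650670 = 11226741274261267003201,  y_4 = 193549·1332120819650670+8890·29002323118011949 = 515661305041693754440
k=5:  x_5 = 193549·11226741274261267003201+474·8890·515661305041693754440 = 4345849093754985611287088749,  y_5 = 193549·515661305041693754440+8890·11226741274261267003201 = 199611459857697448136564450

193549 8890
74922430801 3441301220
29002323118011949 1332120819650670
11226741274261267003201 515661305041693754440
4345849093754985611287088749 199611459857697448136564450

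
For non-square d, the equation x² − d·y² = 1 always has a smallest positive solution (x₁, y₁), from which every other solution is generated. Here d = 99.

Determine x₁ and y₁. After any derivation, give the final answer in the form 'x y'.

10 1

d=99: √d = [9; 1,18] (ℓ=2, even), read p_1/q_1
k=0  a_k=9  p_k/q_k = 9/1
k=1  a_k=1  p_k/q_k = 10/1
→ (10, 1).  Check: 10²=100, 99·1²=99, difference 1.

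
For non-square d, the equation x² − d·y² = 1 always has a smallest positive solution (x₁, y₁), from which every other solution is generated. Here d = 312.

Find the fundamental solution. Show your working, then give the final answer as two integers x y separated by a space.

√312 → a₀=17, period (1,1,1,34); ℓ=4 even so k=3
step 0: (17, 1)  from 17·(1,0) + (0,1)
step 1: (18, 1)  from 1·(17,1) + (1,0)
step 2: (35, 2)  from 1·(18,1) + (17,1)
step 3: (53, 3)  from 1·(35,2) + (18,1)
fundamental: x₁=53, y₁=3  (since 2809 − 312·9 = 1)

53 3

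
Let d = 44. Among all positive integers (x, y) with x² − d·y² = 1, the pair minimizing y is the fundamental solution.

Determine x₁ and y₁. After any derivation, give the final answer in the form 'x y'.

199 30

√44 → a₀=6, period (1,1,1,2,1,1,1,12); ℓ=8 even so k=7
a_0=6:  p_0=6·1+0=6,  q_0=6·0+1=1
…
a_2=1:  p_2=1·7+6=13,  q_2=1·1+1=2
…
a_6=1:  p_6=1·73+53=126,  q_6=1·11+8=19
a_7=1:  p_7=1·126+73=199,  q_7=1·19+11=30
fundamental: x₁=199, y₁=30  (since 39601 − 44·900 = 1)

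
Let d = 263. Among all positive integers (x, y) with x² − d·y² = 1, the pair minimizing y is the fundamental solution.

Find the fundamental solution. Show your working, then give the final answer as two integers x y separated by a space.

d=263: √d = [16; 4,1,1,1,1,15,1,1,1,1,4,32] (ℓ=12, even), read p_11/q_11
i=0: a=16 ⇒ p=16, q=1
i=1: a=4 ⇒ p=65, q=4
i=2: a=1 ⇒ p=81, q=5
i=3: a=1 ⇒ p=146, q=9
i=4: a=1 ⇒ p=227, q=14
…
i=6: a=15 ⇒ p=5822, q=359
…
i=9: a=1 ⇒ p=18212, q=1123
i=10: a=1 ⇒ p=30229, q=1864
i=11: a=4 ⇒ p=139128, q=8579
→ (139128, 8579).  Check: 139128²=19356600384, 263·8579²=19356600383, difference 1.

139128 8579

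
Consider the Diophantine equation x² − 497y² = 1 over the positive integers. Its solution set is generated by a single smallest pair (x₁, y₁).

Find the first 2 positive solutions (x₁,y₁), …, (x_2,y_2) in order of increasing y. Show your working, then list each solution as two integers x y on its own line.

1201887 53912
2889064721537 129592263888

√497 = [22; 3,2,2,5,6,5,2,2,3,44, …], period ℓ=10 (even) → k=9
a_0=22:  p_0=22·1+0=22,  q_0=22·0+1=1
a_1=3:  p_1=3·22+1=67,  q_1=3·1+0=3
…
a_3=2:  p_3=2·156+67=379,  q_3=2·7+3=17
a_4=5:  p_4=5·379+156=2051,  q_4=5·17+7=92
a_5=6:  p_5=6·2051+379=12685,  q_5=6·92+17=569
a_6=5:  p_6=5·12685+2051=65476,  q_6=5·569+92=2937
…
a_8=2:  p_8=2·143637+65476=352750,  q_8=2·6443+2937=15823
a_9=3:  p_9=3·352750+143637=1201887,  q_9=3·15823+6443=53912
(x₁, y₁) = (1201887, 53912);  1201887² − 497·53912² = 1 ✓
n=2: (1201887,53912)∘(1201887,53912) = (1201887·1201887+497·53912·53912, 1201887·53912+53912·1201887) = (2889064721537,129592263888)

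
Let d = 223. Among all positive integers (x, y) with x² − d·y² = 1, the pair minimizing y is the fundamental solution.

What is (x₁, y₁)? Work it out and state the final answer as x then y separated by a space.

224 15

[14; 1,13,1,28] for √223; ℓ=4 ⇒ convergent index 3
k=0  a_k=14  p_k/q_k = 14/1
…
k=2  a_k=13  p_k/q_k = 209/14
k=3  a_k=1  p_k/q_k = 224/15
fundamental: x₁=224, y₁=15  (since 50176 − 223·225 = 1)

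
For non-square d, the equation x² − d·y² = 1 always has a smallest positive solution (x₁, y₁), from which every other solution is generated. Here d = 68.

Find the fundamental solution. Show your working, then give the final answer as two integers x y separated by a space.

d=68: √d = [8; 4,16] (ℓ=2, even), read p_1/q_1
i=0: a=8 ⇒ p=8, q=1
i=1: a=4 ⇒ p=33, q=4
(x₁, y₁) = (33, 4);  33² − 68·4² = 1 ✓

33 4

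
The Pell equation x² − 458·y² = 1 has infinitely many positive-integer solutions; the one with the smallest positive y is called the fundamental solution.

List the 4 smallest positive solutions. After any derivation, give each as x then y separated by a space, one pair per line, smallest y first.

22899 1070
1048728401 49003860
48029663286099 2244278779210
2199662518128033601 102783479481255720

√458 → a₀=21, period (2,2,42); ℓ=3 odd so k=5
step 0: (21, 1)  from 21·(1,0) + (0,1)
…
step 3: (4537, 212)  from 42·(107,5) + (43,2)
step 4: (9181, 429)  from 2·(4537,212) + (107,5)
step 5: (22899, 1070)  from 2·(9181,429) + (4537,212)
fundamental: x₁=22899, y₁=1070  (since 524364201 − 458·1144900 = 1)
k=2:  x_2 = 22899·22899+458·1070·1070 = 1048728401,  y_2 = 22899·1070+1070·22899 = 49003860
k=3:  x_3 = 22899·1048728401+458·1070·49003860 = 48029663286099,  y_3 = 22899·49003860+1070·1048728401 = 2244278779210
k=4:  x_4 = 22899·48029663286099+458·1070·2244278779210 = 2199662518128033601,  y_4 = 22899·2244278779210+1070·48029663286099 = 102783479481255720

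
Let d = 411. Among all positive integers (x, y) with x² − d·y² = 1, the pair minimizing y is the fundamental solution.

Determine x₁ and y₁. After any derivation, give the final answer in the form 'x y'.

√411 → a₀=20, period (3,1,1,1,19,1,1,1,3,40); ℓ=10 even so k=9
a_0=20:  p_0=20·1+0=20,  q_0=20·0+1=1
…
a_3=1:  p_3=1·81+61=142,  q_3=1·4+3=7
…
a_8=1:  p_8=1·8981+4602=13583,  q_8=1·443+227=670
a_9=3:  p_9=3·13583+8981=49730,  q_9=3·670+443=2453
(x₁, y₁) = (49730, 2453);  49730² − 411·2453² = 1 ✓

49730 2453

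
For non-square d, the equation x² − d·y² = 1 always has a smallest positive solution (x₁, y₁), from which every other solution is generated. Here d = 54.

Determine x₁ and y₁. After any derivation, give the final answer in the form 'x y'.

485 66

d=54: √d = [7; 2,1,6,1,2,14] (ℓ=6, even), read p_5/q_5
step 0: (7, 1)  from 7·(1,0) + (0,1)
…
step 2: (22, 3)  from 1·(15,2) + (7,1)
step 3: (147, 20)  from 6·(22,3) + (15,2)
step 4: (169, 23)  from 1·(147,20) + (22,3)
step 5: (485, 66)  from 2·(169,23) + (147,20)
(x₁, y₁) = (485, 66);  485² − 54·66² = 1 ✓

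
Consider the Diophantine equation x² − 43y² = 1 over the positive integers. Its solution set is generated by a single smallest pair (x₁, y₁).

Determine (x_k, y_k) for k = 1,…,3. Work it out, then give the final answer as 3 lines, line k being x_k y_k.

3482 531
24248647 3697884
168867574226 25752063645

√43 = [6; 1,1,3,1,5,1,3,1,1,12, …], period ℓ=10 (even) → k=9
k=0  a_k=6  p_k/q_k = 6/1
…
k=2  a_k=1  p_k/q_k = 13/2
…
k=7  a_k=3  p_k/q_k = 1541/235
k=8  a_k=1  p_k/q_k = 1941/296
k=9  a_k=1  p_k/q_k = 3482/531
(x₁, y₁) = (3482, 531);  3482² − 43·531² = 1 ✓
n=2: (3482,531)∘(3482,531) = (3482·3482+43·531·531, 3482·531+531·3482) = (24248647,3697884)
n=3: (24248647,3697884)∘(3482,531) = (3482·24248647+43·531·3697884, 3482·3697884+531·24248647) = (168867574226,25752063645)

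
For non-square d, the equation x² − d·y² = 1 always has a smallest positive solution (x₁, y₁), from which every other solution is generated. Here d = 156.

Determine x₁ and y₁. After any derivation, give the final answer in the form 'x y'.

√156 → a₀=12, period (2,24); ℓ=2 even so k=1
a_0=12:  p_0=12·1+0=12,  q_0=12·0+1=1
a_1=2:  p_1=2·12+1=25,  q_1=2·1+0=2
fundamental: x₁=25, y₁=2  (since 625 − 156·4 = 1)

25 2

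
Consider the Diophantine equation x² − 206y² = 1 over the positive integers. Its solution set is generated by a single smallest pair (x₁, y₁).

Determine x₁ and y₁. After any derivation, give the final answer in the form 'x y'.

59535 4148

d=206: √d = [14; 2,1,5,14,5,1,2,28] (ℓ=8, even), read p_7/q_7
k=0  a_k=14  p_k/q_k = 14/1
…
k=2  a_k=1  p_k/q_k = 43/3
k=3  a_k=5  p_k/q_k = 244/17
…
k=5  a_k=5  p_k/q_k = 17539/1222
k=6  a_k=1  p_k/q_k = 20998/1463
k=7  a_k=2  p_k/q_k = 59535/4148
fundamental: x₁=59535, y₁=4148  (since 3544416225 − 206·17205904 = 1)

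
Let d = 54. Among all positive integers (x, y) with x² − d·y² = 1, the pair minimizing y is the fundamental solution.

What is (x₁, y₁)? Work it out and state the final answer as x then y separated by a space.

485 66

√54 → a₀=7, period (2,1,6,1,2,14); ℓ=6 even so k=5
step 0: (7, 1)  from 7·(1,0) + (0,1)
…
step 3: (147, 20)  from 6·(22,3) + (15,2)
step 4: (169, 23)  from 1·(147,20) + (22,3)
step 5: (485, 66)  from 2·(169,23) + (147,20)
(x₁, y₁) = (485, 66);  485² − 54·66² = 1 ✓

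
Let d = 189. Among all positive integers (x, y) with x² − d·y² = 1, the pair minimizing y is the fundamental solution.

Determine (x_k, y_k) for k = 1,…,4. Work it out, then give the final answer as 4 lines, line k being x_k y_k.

d=189: √d = [13; 1,2,1,26] (ℓ=4, even), read p_3/q_3
a_0=13:  p_0=13·1+0=13,  q_0=13·0+1=1
a_1=1:  p_1=1·13+1=14,  q_1=1·1+0=1
a_2=2:  p_2=2·14+13=41,  q_2=2·1+1=3
a_3=1:  p_3=1·41+14=55,  q_3=1·3+1=4
(x₁, y₁) = (55, 4);  55² − 189·4² = 1 ✓
k=2:  x_2 = 55·55+189·4·4 = 6049,  y_2 = 55·4+4·55 = 440
k=3:  x_3 = 55·6049+189·4·440 = 665335,  y_3 = 55·440+4·6049 = 48396
k=4:  x_4 = 55·665335+189·4·48396 = 73180801,  y_4 = 55·48396+4·665335 = 5323120

55 4
6049 440
665335 48396
73180801 5323120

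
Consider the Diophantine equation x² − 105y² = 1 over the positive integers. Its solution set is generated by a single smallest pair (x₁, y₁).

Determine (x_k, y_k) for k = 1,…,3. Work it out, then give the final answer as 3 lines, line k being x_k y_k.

d=105: √d = [10; 4,20] (ℓ=2, even), read p_1/q_1
step 0: (10, 1)  from 10·(1,0) + (0,1)
step 1: (41, 4)  from 4·(10,1) + (1,0)
→ (41, 4).  Check: 41²=1681, 105·4²=1680, difference 1.
(x_2, y_2) = (41·41 + 105·4·4, 41·4 + 4·41) = (3361, 328)
(x_3, y_3) = (41·3361 + 105·4·328, 41·328 + 4·3361) = (275561, 26892)

41 4
3361 328
275561 26892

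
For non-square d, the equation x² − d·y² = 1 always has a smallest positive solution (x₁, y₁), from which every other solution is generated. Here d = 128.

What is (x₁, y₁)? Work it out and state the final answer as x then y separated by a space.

577 51

d=128: √d = [11; 3,5,3,22] (ℓ=4, even), read p_3/q_3
i=0: a=11 ⇒ p=11, q=1
…
i=2: a=5 ⇒ p=181, q=16
i=3: a=3 ⇒ p=577, q=51
→ (577, 51).  Check: 577²=332929, 128·51²=332928, difference 1.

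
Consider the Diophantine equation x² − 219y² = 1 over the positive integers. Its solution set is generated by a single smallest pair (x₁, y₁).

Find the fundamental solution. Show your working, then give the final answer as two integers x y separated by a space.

74 5

d=219: √d = [14; 1,3,1,28] (ℓ=4, even), read p_3/q_3
a_0=14:  p_0=14·1+0=14,  q_0=14·0+1=1
a_1=1:  p_1=1·14+1=15,  q_1=1·1+0=1
a_2=3:  p_2=3·15+14=59,  q_2=3·1+1=4
a_3=1:  p_3=1·59+15=74,  q_3=1·4+1=5
(x₁, y₁) = (74, 5);  74² − 219·5² = 1 ✓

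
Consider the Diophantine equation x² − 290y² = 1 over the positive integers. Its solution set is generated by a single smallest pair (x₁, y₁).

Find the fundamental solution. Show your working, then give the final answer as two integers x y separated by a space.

579 34

[17; 34] for √290; ℓ=1 ⇒ convergent index 1
i=0: a=17 ⇒ p=17, q=1
i=1: a=34 ⇒ p=579, q=34
fundamental: x₁=579, y₁=34  (since 335241 − 290·1156 = 1)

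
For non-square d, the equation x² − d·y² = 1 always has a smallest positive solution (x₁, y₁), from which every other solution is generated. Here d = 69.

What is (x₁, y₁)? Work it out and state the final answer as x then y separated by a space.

[8; 3,3,1,4,1,3,3,16] for √69; ℓ=8 ⇒ convergent index 7
k=0  a_k=8  p_k/q_k = 8/1
…
k=3  a_k=1  p_k/q_k = 108/13
…
k=5  a_k=1  p_k/q_k = 623/75
k=6  a_k=3  p_k/q_k = 2384/287
k=7  a_k=3  p_k/q_k = 7775/936
→ (7775, 936).  Check: 7775²=60450625, 69·936²=60450624, difference 1.

7775 936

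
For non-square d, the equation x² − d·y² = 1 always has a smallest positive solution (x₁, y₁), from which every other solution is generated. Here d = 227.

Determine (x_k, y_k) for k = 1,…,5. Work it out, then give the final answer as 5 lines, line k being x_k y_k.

226 15
102151 6780
46172026 3064545
20869653601 1385167560
9433037255626 626092672575

√227 → a₀=15, period (15,30); ℓ=2 even so k=1
step 0: (15, 1)  from 15·(1,0) + (0,1)
step 1: (226, 15)  from 15·(15,1) + (1,0)
→ (226, 15).  Check: 226²=51076, 227·15²=51075, difference 1.
(226+15√227)^2 = 102151 + 6780√227
(226+15√227)^3 = 46172026 + 3064545√227
(226+15√227)^4 = 20869653601 + 1385167560√227
(226+15√227)^5 = 9433037255626 + 626092672575√227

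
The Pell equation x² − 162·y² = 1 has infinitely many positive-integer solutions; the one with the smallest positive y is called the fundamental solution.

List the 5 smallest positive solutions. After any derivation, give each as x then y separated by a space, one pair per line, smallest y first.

[12; 1,2,1,2,12,2,1,2,1,24] for √162; ℓ=10 ⇒ convergent index 9
k=0  a_k=12  p_k/q_k = 12/1
…
k=2  a_k=2  p_k/q_k = 38/3
k=3  a_k=1  p_k/q_k = 51/4
…
k=5  a_k=12  p_k/q_k = 1731/136
…
k=8  a_k=2  p_k/q_k = 14268/1121
k=9  a_k=1  p_k/q_k = 19601/1540
fundamental: x₁=19601, y₁=1540  (since 384199201 − 162·2371600 = 1)
n=2: (19601,1540)∘(19601,1540) = (19601·19601+162·1540·1540, 19601·1540+1540·19601) = (768398401,60371080)
n=3: (768398401,60371080)∘(19601,1540) = (19601·768398401+162·1540·60371080, 19601·60371080+1540·768398401) = (30122754096401,2366667076620)
n=4: (30122754096401,2366667076620)∘(19601,1540) = (19601·30122754096401+162·1540·2366667076620, 19601·2366667076620+1540·30122754096401) = (1180872205318713601,92778082677286160)
n=5: (1180872205318713601,92778082677286160)∘(19601,1540) = (19601·1180872205318713601+162·1540·92778082677286160, 19601·92778082677286160+1540·1180872205318713601) = (46292552162781456490001,3637086394748304967700)

19601 1540
768398401 60371080
30122754096401 2366667076620
1180872205318713601 92778082677286160
46292552162781456490001 3637086394748304967700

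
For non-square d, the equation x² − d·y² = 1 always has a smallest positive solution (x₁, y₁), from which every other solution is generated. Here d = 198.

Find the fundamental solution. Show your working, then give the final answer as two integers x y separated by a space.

√198 = [14; 14,28, …], period ℓ=2 (even) → k=1
k=0  a_k=14  p_k/q_k = 14/1
k=1  a_k=14  p_k/q_k = 197/14
(x₁, y₁) = (197, 14);  197² − 198·14² = 1 ✓

197 14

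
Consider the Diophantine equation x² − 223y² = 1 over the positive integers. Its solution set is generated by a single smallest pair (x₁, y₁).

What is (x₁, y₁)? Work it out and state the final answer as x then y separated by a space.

224 15

√223 → a₀=14, period (1,13,1,28); ℓ=4 even so k=3
i=0: a=14 ⇒ p=14, q=1
…
i=2: a=13 ⇒ p=209, q=14
i=3: a=1 ⇒ p=224, q=15
→ (224, 15).  Check: 224²=50176, 223·15²=50175, difference 1.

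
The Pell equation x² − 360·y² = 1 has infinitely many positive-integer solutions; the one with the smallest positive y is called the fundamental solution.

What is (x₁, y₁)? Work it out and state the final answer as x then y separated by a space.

19 1

d=360: √d = [18; 1,36] (ℓ=2, even), read p_1/q_1
a_0=18:  p_0=18·1+0=18,  q_0=18·0+1=1
a_1=1:  p_1=1·18+1=19,  q_1=1·1+0=1
(x₁, y₁) = (19, 1);  19² − 360·1² = 1 ✓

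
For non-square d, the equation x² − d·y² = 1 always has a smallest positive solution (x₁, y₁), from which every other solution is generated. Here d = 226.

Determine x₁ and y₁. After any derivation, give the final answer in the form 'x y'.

451 30

√226 = [15; 30, …], period ℓ=1 (odd) → k=1
i=0: a=15 ⇒ p=15, q=1
i=1: a=30 ⇒ p=451, q=30
→ (451, 30).  Check: 451²=203401, 226·30²=203400, difference 1.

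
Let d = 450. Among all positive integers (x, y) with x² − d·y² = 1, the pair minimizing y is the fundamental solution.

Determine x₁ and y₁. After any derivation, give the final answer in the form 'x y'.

d=450: √d = [21; 4,1,2,4,2,1,4,42] (ℓ=8, even), read p_7/q_7
i=0: a=21 ⇒ p=21, q=1
…
i=2: a=1 ⇒ p=106, q=5
i=3: a=2 ⇒ p=297, q=14
i=4: a=4 ⇒ p=1294, q=61
i=5: a=2 ⇒ p=2885, q=136
i=6: a=1 ⇒ p=4179, q=197
i=7: a=4 ⇒ p=19601, q=924
fundamental: x₁=19601, y₁=924  (since 384199201 − 450·853776 = 1)

19601 924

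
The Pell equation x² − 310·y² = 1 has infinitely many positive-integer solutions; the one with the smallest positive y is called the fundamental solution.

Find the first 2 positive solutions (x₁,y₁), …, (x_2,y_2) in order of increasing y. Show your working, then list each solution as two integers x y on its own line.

848719 48204
1440647881921 81823301352

[17; 1,1,1,1,5,…,1,1,34] for √310; ℓ=16 ⇒ convergent index 15
a_0=17:  p_0=17·1+0=17,  q_0=17·0+1=1
…
a_2=1:  p_2=1·18+17=35,  q_2=1·1+1=2
a_3=1:  p_3=1·35+18=53,  q_3=1·2+1=3
a_4=1:  p_4=1·53+35=88,  q_4=1·3+2=5
a_5=5:  p_5=5·88+53=493,  q_5=5·5+3=28
a_6=3:  p_6=3·493+88=1567,  q_6=3·28+5=89
a_7=1:  p_7=1·1567+493=2060,  q_7=1·89+28=117
a_8=2:  p_8=2·2060+1567=5687,  q_8=2·117+89=323
a_9=1:  p_9=1·5687+2060=7747,  q_9=1·323+117=440
a_10=3:  p_10=3·7747+5687=28928,  q_10=3·440+323=1643
a_11=5:  p_11=5·28928+7747=152387,  q_11=5·1643+440=8655
…
a_14=1:  p_14=1·333702+181315=515017,  q_14=1·18953+10298=29251
a_15=1:  p_15=1·515017+333702=848719,  q_15=1·29251+18953=48204
fundamental: x₁=848719, y₁=48204  (since 720323940961 − 310·2323625616 = 1)
n=2: (848719,48204)∘(848719,48204) = (848719·848719+310·48204·48204, 848719·48204+48204·848719) = (1440647881921,81823301352)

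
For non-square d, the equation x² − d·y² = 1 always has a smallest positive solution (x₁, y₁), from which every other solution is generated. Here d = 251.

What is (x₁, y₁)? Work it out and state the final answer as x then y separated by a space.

3674890 231957

d=251: √d = [15; 1,5,2,1,2,…,5,1,30] (ℓ=14, even), read p_13/q_13
a_0=15:  p_0=15·1+0=15,  q_0=15·0+1=1
…
a_3=2:  p_3=2·95+16=206,  q_3=2·6+1=13
…
a_8=2:  p_8=2·29563+1917=61043,  q_8=2·1866+121=3853
…
a_12=5:  p_12=5·577033+212692=3097857,  q_12=5·36422+13425=195535
a_13=1:  p_13=1·3097857+577033=3674890,  q_13=1·195535+36422=231957
fundamental: x₁=3674890, y₁=231957  (since 13504816512100 − 251·53804049849 = 1)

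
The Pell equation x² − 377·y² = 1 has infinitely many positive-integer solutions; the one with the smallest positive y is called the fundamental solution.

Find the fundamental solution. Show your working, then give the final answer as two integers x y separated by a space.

233 12

√377 = [19; 2,2,2,38, …], period ℓ=4 (even) → k=3
step 0: (19, 1)  from 19·(1,0) + (0,1)
…
step 2: (97, 5)  from 2·(39,2) + (19,1)
step 3: (233, 12)  from 2·(97,5) + (39,2)
fundamental: x₁=233, y₁=12  (since 54289 − 377·144 = 1)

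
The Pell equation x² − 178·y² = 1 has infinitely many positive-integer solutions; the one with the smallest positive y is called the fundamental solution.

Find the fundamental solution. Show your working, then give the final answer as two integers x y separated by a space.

√178 = [13; 2,1,12,1,2,26, …], period ℓ=6 (even) → k=5
i=0: a=13 ⇒ p=13, q=1
i=1: a=2 ⇒ p=27, q=2
i=2: a=1 ⇒ p=40, q=3
i=3: a=12 ⇒ p=507, q=38
i=4: a=1 ⇒ p=547, q=41
i=5: a=2 ⇒ p=1601, q=120
→ (1601, 120).  Check: 1601²=2563201, 178·120²=2563200, difference 1.

1601 120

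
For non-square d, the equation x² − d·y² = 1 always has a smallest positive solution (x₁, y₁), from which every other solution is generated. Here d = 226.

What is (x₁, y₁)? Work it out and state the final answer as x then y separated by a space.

451 30

[15; 30] for √226; ℓ=1 ⇒ convergent index 1
a_0=15:  p_0=15·1+0=15,  q_0=15·0+1=1
a_1=30:  p_1=30·15+1=451,  q_1=30·1+0=30
(x₁, y₁) = (451, 30);  451² − 226·30² = 1 ✓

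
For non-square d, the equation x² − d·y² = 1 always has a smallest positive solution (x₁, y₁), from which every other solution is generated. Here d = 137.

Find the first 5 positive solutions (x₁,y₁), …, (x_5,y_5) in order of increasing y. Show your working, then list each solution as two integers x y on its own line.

√137 = [11; 1,2,2,1,1,2,2,1,22, …], period ℓ=9 (odd) → k=17
k=0  a_k=11  p_k/q_k = 11/1
…
k=2  a_k=2  p_k/q_k = 35/3
k=3  a_k=2  p_k/q_k = 82/7
…
k=6  a_k=2  p_k/q_k = 515/44
k=7  a_k=2  p_k/q_k = 1229/105
k=8  a_k=1  p_k/q_k = 1744/149
k=9  a_k=22  p_k/q_k = 39597/3383
k=10  a_k=1  p_k/q_k = 41341/3532
…
k=12  a_k=2  p_k/q_k = 285899/24426
k=13  a_k=1  p_k/q_k = 408178/34873
k=14  a_k=1  p_k/q_k = 694077/59299
k=15  a_k=2  p_k/q_k = 1796332/153471
k=16  a_k=2  p_k/q_k = 4286741/366241
k=17  a_k=1  p_k/q_k = 6083073/519712
→ (6083073, 519712).  Check: 6083073²=37003777123329, 137·519712²=37003777123328, difference 1.
(6083073+519712√137)^2 = 74007554246657 + 6322892069952√137
(6083073+519712√137)^3 = 900386710067742990849 + 76925228065277725280√137
(6083073+519712√137)^4 = 10954236171143757109591351297 + 935883555725460013412300928√137
(6083073+519712√137)^5 = 133270836576615035597116312473600513 + 11386095977955005515107946008258208√137

6083073 519712
74007554246657 6322892069952
900386710067742990849 76925228065277725280
10954236171143757109591351297 935883555725460013412300928
133270836576615035597116312473600513 11386095977955005515107946008258208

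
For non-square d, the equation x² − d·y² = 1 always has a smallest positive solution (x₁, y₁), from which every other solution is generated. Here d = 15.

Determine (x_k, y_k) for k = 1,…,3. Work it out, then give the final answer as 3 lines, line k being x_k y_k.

[3; 1,6] for √15; ℓ=2 ⇒ convergent index 1
i=0: a=3 ⇒ p=3, q=1
i=1: a=1 ⇒ p=4, q=1
fundamental: x₁=4, y₁=1  (since 16 − 15·1 = 1)
n=2: (4,1)∘(4,1) = (4·4+15·1·1, 4·1+1·4) = (31,8)
n=3: (31,8)∘(4,1) = (4·31+15·1·8, 4·8+1·31) = (244,63)

4 1
31 8
244 63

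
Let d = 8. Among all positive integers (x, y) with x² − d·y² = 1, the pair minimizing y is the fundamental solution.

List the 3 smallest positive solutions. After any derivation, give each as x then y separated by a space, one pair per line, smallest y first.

3 1
17 6
99 35

d=8: √d = [2; 1,4] (ℓ=2, even), read p_1/q_1
i=0: a=2 ⇒ p=2, q=1
i=1: a=1 ⇒ p=3, q=1
fundamental: x₁=3, y₁=1  (since 9 − 8·1 = 1)
k=2:  x_2 = 3·3+8·1·1 = 17,  y_2 = 3·1+1·3 = 6
k=3:  x_3 = 3·17+8·1·6 = 99,  y_3 = 3·6+1·17 = 35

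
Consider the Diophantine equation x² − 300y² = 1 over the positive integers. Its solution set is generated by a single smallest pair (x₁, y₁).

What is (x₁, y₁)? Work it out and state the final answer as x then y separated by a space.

1351 78

√300 = [17; 3,8,3,34, …], period ℓ=4 (even) → k=3
i=0: a=17 ⇒ p=17, q=1
i=1: a=3 ⇒ p=52, q=3
i=2: a=8 ⇒ p=433, q=25
i=3: a=3 ⇒ p=1351, q=78
fundamental: x₁=1351, y₁=78  (since 1825201 − 300·6084 = 1)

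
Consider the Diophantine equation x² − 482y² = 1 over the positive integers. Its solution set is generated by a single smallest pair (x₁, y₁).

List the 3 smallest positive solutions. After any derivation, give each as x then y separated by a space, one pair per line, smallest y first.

[21; 1,20,1,42] for √482; ℓ=4 ⇒ convergent index 3
k=0  a_k=21  p_k/q_k = 21/1
…
k=2  a_k=20  p_k/q_k = 461/21
k=3  a_k=1  p_k/q_k = 483/22
fundamental: x₁=483, y₁=22  (since 233289 − 482·484 = 1)
(483+22√482)^2 = 466577 + 21252√482
(483+22√482)^3 = 450712899 + 20529410√482

483 22
466577 21252
450712899 20529410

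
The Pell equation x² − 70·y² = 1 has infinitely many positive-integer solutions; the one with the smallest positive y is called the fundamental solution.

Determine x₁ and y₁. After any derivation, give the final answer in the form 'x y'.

√70 → a₀=8, period (2,1,2,1,2,16); ℓ=6 even so k=5
step 0: (8, 1)  from 8·(1,0) + (0,1)
step 1: (17, 2)  from 2·(8,1) + (1,0)
step 2: (25, 3)  from 1·(17,2) + (8,1)
step 3: (67, 8)  from 2·(25,3) + (17,2)
step 4: (92, 11)  from 1·(67,8) + (25,3)
step 5: (251, 30)  from 2·(92,11) + (67,8)
→ (251, 30).  Check: 251²=63001, 70·30²=63000, difference 1.

251 30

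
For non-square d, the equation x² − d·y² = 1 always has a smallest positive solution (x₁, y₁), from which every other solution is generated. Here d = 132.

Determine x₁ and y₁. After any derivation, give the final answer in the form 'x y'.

d=132: √d = [11; 2,22] (ℓ=2, even), read p_1/q_1
a_0=11:  p_0=11·1+0=11,  q_0=11·0+1=1
a_1=2:  p_1=2·11+1=23,  q_1=2·1+0=2
→ (23, 2).  Check: 23²=529, 132·2²=528, difference 1.

23 2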